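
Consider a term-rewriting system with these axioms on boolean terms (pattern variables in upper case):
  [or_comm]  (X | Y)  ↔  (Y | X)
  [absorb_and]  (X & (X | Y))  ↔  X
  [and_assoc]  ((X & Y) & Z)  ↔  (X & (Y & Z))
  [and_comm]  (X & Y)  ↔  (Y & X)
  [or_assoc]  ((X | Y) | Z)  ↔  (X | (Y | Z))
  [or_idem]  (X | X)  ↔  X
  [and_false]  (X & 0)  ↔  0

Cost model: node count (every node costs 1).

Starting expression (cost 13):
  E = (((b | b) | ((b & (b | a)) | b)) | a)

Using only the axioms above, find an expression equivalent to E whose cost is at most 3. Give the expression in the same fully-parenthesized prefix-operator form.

(1) (b & (b | a))  =[absorb_and →]=  b    ⊢ (((b | b) | (b | b)) | a)
(2) ((b | b) | (b | b))  =[or_idem →]=  (b | b)    ⊢ ((b | b) | a)
(3) (b | b)  =[or_idem →]=  b    ⊢ cost 3, within 3

(b | a)   [cost 3]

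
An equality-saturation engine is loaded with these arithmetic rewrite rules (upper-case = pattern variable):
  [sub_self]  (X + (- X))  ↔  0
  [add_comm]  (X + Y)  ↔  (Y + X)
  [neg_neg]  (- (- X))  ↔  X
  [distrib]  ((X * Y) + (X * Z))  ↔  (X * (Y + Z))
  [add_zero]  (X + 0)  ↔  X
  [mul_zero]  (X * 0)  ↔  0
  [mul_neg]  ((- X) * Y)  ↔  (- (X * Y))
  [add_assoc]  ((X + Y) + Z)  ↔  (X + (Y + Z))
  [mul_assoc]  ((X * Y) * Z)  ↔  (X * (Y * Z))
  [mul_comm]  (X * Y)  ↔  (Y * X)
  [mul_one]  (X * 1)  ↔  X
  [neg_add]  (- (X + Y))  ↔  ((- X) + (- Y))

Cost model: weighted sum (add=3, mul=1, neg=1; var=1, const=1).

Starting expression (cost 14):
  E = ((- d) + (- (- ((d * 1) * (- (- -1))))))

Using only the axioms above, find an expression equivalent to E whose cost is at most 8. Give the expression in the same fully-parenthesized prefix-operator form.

((- d) + (d * -1))   [cost 8]

(1) (- (- ((d * 1) * (- (- -1)))))  =[neg_neg →]=  ((d * 1) * (- (- -1)))    ⊢ ((- d) + ((d * 1) * (- (- -1))))
(2) (- (- -1))  =[neg_neg →]=  -1    ⊢ ((- d) + ((d * 1) * -1))
(3) (d * 1)  =[mul_one →]=  d    ⊢ cost 8, within 8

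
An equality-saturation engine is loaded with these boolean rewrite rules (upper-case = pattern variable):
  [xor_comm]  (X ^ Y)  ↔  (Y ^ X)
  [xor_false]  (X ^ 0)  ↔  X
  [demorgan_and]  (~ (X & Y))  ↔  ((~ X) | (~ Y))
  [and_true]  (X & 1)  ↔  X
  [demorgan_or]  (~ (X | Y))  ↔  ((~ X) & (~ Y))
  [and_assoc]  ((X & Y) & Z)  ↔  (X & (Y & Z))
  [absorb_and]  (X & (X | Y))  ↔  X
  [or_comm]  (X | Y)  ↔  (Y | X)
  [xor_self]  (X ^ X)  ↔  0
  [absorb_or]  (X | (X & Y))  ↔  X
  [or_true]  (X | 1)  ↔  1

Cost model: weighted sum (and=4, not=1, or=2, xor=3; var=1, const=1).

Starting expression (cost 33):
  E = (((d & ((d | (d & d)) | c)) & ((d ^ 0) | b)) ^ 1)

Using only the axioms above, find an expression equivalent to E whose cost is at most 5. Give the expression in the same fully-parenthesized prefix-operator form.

1. [absorb_or →] (d | (d & d))  →  d;  E = (((d & (d | c)) & ((d ^ 0) | b)) ^ 1)
2. [xor_false →] (d ^ 0)  →  d;  E = (((d & (d | c)) & (d | b)) ^ 1)
3. [absorb_and →] (d & (d | c))  →  d;  E = ((d & (d | b)) ^ 1)
4. [absorb_and →] (d & (d | b))  →  d;  cost 5 ≤ 5, done

(d ^ 1)   [cost 5]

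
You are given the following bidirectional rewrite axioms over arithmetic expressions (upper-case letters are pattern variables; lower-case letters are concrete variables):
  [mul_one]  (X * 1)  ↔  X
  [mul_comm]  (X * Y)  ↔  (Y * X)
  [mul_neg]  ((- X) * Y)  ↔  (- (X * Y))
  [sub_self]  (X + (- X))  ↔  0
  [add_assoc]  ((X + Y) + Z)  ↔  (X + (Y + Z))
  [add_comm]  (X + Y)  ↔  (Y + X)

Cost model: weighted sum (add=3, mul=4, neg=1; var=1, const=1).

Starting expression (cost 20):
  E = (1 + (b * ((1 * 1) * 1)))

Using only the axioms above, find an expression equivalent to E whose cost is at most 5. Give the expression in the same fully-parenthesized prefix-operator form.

(1) ((1 * 1) * 1)  =[mul_one →]=  (1 * 1)    ⊢ (1 + (b * (1 * 1)))
(2) (1 * 1)  =[mul_one →]=  1    ⊢ (1 + (b * 1))
(3) (b * 1)  =[mul_one →]=  b    ⊢ cost 5, within 5

(1 + b)   [cost 5]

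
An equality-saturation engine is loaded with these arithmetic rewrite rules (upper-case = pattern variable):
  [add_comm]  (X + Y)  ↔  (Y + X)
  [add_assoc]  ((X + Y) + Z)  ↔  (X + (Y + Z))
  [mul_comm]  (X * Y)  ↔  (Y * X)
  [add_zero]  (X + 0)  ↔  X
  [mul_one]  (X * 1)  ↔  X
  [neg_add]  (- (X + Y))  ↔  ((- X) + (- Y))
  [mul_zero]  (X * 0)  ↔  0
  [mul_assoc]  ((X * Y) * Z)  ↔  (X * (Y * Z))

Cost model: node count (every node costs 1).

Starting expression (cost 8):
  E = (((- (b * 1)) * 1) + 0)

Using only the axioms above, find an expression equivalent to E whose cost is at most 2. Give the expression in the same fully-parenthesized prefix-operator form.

step 1: mul_one (→) rewrites (b * 1) into b, now (((- b) * 1) + 0)
step 2: mul_one (→) rewrites ((- b) * 1) into (- b), now ((- b) + 0)
step 3: add_zero (→) rewrites ((- b) + 0) into (- b), reaching cost 2 (bound 2)

(- b)   [cost 2]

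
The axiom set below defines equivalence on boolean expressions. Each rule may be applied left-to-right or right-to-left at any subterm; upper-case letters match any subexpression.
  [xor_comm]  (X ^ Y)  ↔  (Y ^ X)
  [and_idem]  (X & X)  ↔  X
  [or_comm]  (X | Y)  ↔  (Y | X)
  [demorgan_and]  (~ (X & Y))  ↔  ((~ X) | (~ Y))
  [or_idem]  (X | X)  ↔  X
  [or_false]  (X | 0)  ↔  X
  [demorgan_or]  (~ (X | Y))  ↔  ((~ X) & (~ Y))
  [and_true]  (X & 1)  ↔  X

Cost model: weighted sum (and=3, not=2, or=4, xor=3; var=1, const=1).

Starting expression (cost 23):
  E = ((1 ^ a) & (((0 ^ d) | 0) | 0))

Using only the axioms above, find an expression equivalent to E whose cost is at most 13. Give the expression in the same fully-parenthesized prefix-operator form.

step 1: or_false (→) rewrites ((0 ^ d) | 0) into (0 ^ d), now ((1 ^ a) & ((0 ^ d) | 0))
step 2: xor_comm (→) rewrites (1 ^ a) into (a ^ 1), now ((a ^ 1) & ((0 ^ d) | 0))
step 3: or_false (→) rewrites ((0 ^ d) | 0) into (0 ^ d), reaching cost 13 (bound 13)

((a ^ 1) & (0 ^ d))   [cost 13]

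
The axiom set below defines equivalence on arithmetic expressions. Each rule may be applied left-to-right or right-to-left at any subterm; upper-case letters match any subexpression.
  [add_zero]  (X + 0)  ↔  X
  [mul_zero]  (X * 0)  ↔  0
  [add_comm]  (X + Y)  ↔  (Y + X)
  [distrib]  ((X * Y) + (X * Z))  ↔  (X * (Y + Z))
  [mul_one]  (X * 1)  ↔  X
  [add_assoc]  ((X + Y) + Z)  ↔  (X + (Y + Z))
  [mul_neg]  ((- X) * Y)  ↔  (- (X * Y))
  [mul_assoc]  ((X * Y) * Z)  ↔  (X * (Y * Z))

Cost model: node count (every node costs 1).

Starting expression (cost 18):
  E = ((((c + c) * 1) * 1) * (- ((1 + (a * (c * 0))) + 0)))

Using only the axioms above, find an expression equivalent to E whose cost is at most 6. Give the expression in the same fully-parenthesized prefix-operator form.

1. [mul_zero →] (c * 0)  →  0;  E = ((((c + c) * 1) * 1) * (- ((1 + (a * 0)) + 0)))
2. [add_zero →] ((1 + (a * 0)) + 0)  →  (1 + (a * 0));  E = ((((c + c) * 1) * 1) * (- (1 + (a * 0))))
3. [mul_zero →] (a * 0)  →  0;  E = ((((c + c) * 1) * 1) * (- (1 + 0)))
4. [mul_one →] (((c + c) * 1) * 1)  →  ((c + c) * 1);  E = (((c + c) * 1) * (- (1 + 0)))
5. [add_zero →] (1 + 0)  →  1;  E = (((c + c) * 1) * (- 1))
6. [mul_one →] ((c + c) * 1)  →  (c + c);  cost 6 ≤ 6, done

((c + c) * (- 1))   [cost 6]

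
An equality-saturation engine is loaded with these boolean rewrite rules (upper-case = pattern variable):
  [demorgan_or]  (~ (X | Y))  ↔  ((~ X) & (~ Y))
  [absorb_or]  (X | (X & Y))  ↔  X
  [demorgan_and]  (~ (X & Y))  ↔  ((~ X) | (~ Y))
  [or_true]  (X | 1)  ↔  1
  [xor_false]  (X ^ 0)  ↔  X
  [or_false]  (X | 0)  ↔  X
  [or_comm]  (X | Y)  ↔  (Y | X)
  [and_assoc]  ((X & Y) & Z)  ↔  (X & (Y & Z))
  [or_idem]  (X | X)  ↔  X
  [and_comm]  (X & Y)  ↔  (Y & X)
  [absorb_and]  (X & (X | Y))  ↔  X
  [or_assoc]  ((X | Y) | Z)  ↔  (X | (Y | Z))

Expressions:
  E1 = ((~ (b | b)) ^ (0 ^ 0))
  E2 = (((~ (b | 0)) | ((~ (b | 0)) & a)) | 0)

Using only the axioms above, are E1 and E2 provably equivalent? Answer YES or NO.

(1) (0 ^ 0)  =[xor_false →]=  0    ⊢ ((~ (b | b)) ^ 0)
(2) (b | b)  =[or_idem →]=  b    ⊢ ((~ b) ^ 0)
(3) ((~ b) ^ 0)  =[xor_false →]=  (~ b)
(4) (~ b)  =[or_false ←]=  ((~ b) | 0)
(5) b  =[or_false ←]=  (b | 0)    ⊢ ((~ (b | 0)) | 0)
(6) (~ (b | 0))  =[absorb_or ←]=  ((~ (b | 0)) | ((~ (b | 0)) & a))    ⊢ E2

YES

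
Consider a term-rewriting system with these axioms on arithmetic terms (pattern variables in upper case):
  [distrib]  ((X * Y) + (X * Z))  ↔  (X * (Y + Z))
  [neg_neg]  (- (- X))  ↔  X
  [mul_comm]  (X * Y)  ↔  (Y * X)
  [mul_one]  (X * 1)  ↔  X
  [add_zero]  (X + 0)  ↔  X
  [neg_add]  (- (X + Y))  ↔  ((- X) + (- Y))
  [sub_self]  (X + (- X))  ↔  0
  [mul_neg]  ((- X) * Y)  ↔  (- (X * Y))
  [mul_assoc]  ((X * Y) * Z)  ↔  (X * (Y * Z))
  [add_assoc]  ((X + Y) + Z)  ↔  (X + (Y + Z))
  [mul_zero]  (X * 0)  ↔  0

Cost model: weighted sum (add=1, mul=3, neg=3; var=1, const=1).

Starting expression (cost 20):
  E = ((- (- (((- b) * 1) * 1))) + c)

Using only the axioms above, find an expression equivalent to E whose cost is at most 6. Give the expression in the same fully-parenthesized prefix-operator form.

((- b) + c)   [cost 6]

1. [mul_one →] ((- b) * 1)  →  (- b);  E = ((- (- ((- b) * 1))) + c)
2. [mul_one →] ((- b) * 1)  →  (- b);  E = ((- (- (- b))) + c)
3. [neg_neg →] (- (- (- b)))  →  (- b);  cost 6 ≤ 6, done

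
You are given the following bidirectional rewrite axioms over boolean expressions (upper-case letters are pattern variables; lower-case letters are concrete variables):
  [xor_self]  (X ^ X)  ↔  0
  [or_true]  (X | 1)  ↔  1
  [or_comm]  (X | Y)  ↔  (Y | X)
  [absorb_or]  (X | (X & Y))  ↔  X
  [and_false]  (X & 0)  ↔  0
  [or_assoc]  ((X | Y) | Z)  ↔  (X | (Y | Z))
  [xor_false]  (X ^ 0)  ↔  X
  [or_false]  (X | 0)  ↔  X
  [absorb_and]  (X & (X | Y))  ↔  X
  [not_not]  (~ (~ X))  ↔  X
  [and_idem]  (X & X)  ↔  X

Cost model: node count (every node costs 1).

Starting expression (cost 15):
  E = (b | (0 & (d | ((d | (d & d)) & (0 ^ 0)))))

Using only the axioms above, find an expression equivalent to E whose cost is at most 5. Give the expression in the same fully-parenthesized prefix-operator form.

(b | (0 & d))   [cost 5]

(1) (0 ^ 0)  =[xor_false →]=  0    ⊢ (b | (0 & (d | ((d | (d & d)) & 0))))
(2) (d | (d & d))  =[absorb_or →]=  d    ⊢ (b | (0 & (d | (d & 0))))
(3) (d | (d & 0))  =[absorb_or →]=  d    ⊢ cost 5, within 5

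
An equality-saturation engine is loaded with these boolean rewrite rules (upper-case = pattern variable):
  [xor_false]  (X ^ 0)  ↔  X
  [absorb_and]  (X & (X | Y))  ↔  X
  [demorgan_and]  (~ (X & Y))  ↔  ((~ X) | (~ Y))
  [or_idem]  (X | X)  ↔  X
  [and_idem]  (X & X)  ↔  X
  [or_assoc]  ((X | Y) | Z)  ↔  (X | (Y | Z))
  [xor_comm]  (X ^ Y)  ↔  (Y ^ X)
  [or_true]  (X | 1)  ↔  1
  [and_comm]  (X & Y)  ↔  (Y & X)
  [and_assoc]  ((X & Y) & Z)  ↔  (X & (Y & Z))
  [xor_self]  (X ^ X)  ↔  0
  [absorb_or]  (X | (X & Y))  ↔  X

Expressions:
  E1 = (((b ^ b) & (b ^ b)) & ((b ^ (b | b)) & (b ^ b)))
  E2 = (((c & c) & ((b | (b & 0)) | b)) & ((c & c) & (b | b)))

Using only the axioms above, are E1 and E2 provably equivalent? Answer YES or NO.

Every axiom is a valid identity, so a rewrite proof would force E1 and E2 to agree under every assignment.
At b=1, c=1: E1 = 0 but E2 = 1; they differ, so no derivation exists.

NO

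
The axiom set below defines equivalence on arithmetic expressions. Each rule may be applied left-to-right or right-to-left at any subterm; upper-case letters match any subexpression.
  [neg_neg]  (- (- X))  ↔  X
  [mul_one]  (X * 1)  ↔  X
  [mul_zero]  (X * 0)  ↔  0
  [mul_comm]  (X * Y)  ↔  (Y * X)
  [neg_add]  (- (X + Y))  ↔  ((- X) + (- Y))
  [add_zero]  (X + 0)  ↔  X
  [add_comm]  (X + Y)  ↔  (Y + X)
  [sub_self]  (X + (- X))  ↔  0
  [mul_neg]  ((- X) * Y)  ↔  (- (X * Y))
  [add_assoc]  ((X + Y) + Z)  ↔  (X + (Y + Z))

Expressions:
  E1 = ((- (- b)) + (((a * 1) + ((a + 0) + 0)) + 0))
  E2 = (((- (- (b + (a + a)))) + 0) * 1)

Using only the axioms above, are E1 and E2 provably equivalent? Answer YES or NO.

YES

1. [add_zero →] (a + 0)  →  a;  E1 = ((- (- b)) + (((a * 1) + (a + 0)) + 0))
2. [add_zero →] (a + 0)  →  a;  E1 = ((- (- b)) + (((a * 1) + a) + 0))
3. [add_zero →] (((a * 1) + a) + 0)  →  ((a * 1) + a);  E1 = ((- (- b)) + ((a * 1) + a))
4. [neg_neg →] (- (- b))  →  b;  E1 = (b + ((a * 1) + a))
5. [mul_one →] (a * 1)  →  a;  E1 = (b + (a + a))
6. [neg_neg ←] (b + (a + a))  →  (- (- (b + (a + a))))
7. [mul_one ←] (- (- (b + (a + a))))  →  ((- (- (b + (a + a)))) * 1)
8. [add_zero ←] (- (- (b + (a + a))))  →  ((- (- (b + (a + a)))) + 0);  this is E2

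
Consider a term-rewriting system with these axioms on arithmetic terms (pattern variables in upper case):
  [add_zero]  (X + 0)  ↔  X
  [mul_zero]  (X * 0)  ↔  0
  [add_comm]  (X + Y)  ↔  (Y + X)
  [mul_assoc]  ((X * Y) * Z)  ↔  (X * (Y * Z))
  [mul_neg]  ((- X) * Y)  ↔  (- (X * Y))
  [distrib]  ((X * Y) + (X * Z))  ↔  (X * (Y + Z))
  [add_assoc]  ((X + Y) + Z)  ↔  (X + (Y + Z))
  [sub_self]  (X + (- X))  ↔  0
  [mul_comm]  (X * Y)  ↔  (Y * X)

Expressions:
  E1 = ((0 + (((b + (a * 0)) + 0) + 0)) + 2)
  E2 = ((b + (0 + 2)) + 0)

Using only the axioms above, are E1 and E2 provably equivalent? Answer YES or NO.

YES

step 1: add_zero (→) rewrites (((b + (a * 0)) + 0) + 0) into ((b + (a * 0)) + 0), now ((0 + ((b + (a * 0)) + 0)) + 2)
step 2: mul_zero (→) rewrites (a * 0) into 0, now ((0 + ((b + 0) + 0)) + 2)
step 3: add_zero (→) rewrites (b + 0) into b, now ((0 + (b + 0)) + 2)
step 4: add_zero (→) rewrites (b + 0) into b, now ((0 + b) + 2)
step 5: add_comm (→) rewrites (0 + b) into (b + 0), now ((b + 0) + 2)
step 6: add_zero (→) rewrites (b + 0) into b, now (b + 2)
step 7: add_zero (←) rewrites 2 into (2 + 0), now (b + (2 + 0))
step 8: add_zero (←) rewrites (b + (2 + 0)) into ((b + (2 + 0)) + 0)
step 9: add_comm (→) rewrites (2 + 0) into (0 + 2), which is E2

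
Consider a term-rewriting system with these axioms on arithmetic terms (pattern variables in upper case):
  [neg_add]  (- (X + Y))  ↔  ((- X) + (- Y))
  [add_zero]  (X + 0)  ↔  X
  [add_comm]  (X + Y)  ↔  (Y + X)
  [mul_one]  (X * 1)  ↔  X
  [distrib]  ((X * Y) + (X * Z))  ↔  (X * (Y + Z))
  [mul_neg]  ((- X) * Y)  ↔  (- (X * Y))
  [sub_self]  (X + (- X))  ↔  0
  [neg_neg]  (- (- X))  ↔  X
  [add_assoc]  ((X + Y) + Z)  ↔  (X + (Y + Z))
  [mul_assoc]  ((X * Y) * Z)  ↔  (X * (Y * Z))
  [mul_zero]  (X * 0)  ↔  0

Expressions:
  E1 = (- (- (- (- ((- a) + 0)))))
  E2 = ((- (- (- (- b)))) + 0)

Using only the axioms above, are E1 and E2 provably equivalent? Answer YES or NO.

NO

The axioms are sound identities: if E1 ↔* E2 then E1 and E2 evaluate identically under any assignment.
Under a=0, b=1: E1 evaluates to 0, E2 to 1. Distinct ⇒ no rewrite sequence connects them.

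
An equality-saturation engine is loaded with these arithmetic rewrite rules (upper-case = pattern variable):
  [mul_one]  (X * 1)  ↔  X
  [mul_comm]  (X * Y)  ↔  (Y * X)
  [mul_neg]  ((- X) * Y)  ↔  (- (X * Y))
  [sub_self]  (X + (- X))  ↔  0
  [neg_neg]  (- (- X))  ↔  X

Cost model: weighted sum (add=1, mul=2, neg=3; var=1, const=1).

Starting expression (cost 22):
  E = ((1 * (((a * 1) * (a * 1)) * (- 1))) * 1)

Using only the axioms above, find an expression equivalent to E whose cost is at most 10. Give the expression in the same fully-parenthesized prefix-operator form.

step 1: mul_one (→) rewrites ((1 * (((a * 1) * (a * 1)) * (- 1))) * 1) into (1 * (((a * 1) * (a * 1)) * (- 1)))
step 2: mul_comm (→) rewrites (1 * (((a * 1) * (a * 1)) * (- 1))) into ((((a * 1) * (a * 1)) * (- 1)) * 1)
step 3: mul_one (→) rewrites ((((a * 1) * (a * 1)) * (- 1)) * 1) into (((a * 1) * (a * 1)) * (- 1))
step 4: mul_one (→) rewrites (a * 1) into a, now ((a * (a * 1)) * (- 1))
step 5: mul_one (→) rewrites (a * 1) into a, reaching cost 10 (bound 10)

((a * a) * (- 1))   [cost 10]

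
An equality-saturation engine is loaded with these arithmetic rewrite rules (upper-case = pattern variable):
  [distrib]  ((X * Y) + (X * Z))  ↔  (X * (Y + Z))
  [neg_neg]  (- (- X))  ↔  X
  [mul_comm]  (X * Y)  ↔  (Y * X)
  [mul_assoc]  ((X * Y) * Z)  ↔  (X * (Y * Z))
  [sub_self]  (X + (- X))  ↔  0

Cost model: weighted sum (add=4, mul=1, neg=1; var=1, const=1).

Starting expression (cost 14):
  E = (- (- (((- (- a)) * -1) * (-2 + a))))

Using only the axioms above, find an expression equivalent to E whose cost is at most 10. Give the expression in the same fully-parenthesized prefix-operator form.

(1) (- (- a))  =[neg_neg →]=  a    ⊢ (- (- ((a * -1) * (-2 + a))))
(2) (a * -1)  =[mul_comm →]=  (-1 * a)    ⊢ (- (- ((-1 * a) * (-2 + a))))
(3) (- (- ((-1 * a) * (-2 + a))))  =[neg_neg →]=  ((-1 * a) * (-2 + a))    ⊢ cost 10, within 10

((-1 * a) * (-2 + a))   [cost 10]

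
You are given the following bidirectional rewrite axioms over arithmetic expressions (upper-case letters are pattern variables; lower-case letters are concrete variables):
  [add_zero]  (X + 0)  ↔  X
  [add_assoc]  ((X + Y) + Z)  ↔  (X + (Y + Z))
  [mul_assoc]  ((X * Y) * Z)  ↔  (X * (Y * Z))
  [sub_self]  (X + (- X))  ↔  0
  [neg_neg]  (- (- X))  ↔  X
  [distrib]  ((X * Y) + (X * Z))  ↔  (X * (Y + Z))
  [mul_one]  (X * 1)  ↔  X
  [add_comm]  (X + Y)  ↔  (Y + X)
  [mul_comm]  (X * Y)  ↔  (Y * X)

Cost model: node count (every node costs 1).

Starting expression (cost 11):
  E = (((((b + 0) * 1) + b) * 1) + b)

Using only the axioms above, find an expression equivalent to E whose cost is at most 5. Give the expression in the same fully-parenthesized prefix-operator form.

((b + b) + b)   [cost 5]

step 1: mul_one (→) rewrites ((((b + 0) * 1) + b) * 1) into (((b + 0) * 1) + b), now ((((b + 0) * 1) + b) + b)
step 2: mul_one (→) rewrites ((b + 0) * 1) into (b + 0), now (((b + 0) + b) + b)
step 3: add_zero (→) rewrites (b + 0) into b, reaching cost 5 (bound 5)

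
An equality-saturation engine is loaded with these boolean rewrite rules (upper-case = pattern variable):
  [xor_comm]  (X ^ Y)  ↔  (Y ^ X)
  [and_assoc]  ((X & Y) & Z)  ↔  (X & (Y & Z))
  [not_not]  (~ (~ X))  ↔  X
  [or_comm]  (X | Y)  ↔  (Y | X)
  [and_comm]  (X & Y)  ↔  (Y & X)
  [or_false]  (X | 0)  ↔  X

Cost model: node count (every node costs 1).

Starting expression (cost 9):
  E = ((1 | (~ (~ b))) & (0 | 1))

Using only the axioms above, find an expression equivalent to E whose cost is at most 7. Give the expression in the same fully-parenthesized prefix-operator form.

((1 | b) & (0 | 1))   [cost 7]

1. [not_not →] (~ (~ b))  →  b;  cost 7 ≤ 7, done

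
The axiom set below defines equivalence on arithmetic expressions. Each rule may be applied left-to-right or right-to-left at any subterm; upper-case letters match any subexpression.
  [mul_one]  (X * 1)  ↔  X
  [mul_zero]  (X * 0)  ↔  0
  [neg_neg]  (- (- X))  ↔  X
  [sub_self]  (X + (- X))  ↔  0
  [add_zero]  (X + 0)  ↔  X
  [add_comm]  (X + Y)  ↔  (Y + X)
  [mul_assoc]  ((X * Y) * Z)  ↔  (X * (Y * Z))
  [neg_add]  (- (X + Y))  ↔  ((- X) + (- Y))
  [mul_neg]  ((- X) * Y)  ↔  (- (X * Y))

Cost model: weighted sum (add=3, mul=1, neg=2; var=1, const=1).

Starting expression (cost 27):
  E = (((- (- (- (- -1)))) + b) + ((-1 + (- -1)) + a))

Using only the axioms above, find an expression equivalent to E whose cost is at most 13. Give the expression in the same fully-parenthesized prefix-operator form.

((-1 + b) + (0 + a))   [cost 13]

step 1: sub_self (→) rewrites (-1 + (- -1)) into 0, now (((- (- (- (- -1)))) + b) + (0 + a))
step 2: neg_neg (→) rewrites (- (- (- (- -1)))) into (- (- -1)), now (((- (- -1)) + b) + (0 + a))
step 3: neg_neg (→) rewrites (- (- -1)) into -1, reaching cost 13 (bound 13)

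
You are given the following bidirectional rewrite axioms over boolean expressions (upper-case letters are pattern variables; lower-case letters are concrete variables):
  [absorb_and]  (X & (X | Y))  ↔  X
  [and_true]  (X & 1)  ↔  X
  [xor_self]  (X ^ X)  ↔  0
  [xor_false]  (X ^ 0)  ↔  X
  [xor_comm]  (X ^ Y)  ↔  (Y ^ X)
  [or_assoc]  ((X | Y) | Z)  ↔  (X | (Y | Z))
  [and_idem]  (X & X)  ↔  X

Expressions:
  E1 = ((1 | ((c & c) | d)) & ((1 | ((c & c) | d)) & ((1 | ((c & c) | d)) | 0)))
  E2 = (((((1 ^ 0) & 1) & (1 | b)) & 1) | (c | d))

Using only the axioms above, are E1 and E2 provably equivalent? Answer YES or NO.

YES

1. [absorb_and →] ((1 | ((c & c) | d)) & ((1 | ((c & c) | d)) | 0))  →  (1 | ((c & c) | d));  E1 = ((1 | ((c & c) | d)) & (1 | ((c & c) | d)))
2. [and_idem →] ((1 | ((c & c) | d)) & (1 | ((c & c) | d)))  →  (1 | ((c & c) | d))
3. [and_idem →] (c & c)  →  c;  E1 = (1 | (c | d))
4. [absorb_and ←] 1  →  (1 & (1 | b));  E1 = ((1 & (1 | b)) | (c | d))
5. [and_idem ←] 1  →  (1 & 1);  E1 = (((1 & 1) & (1 | b)) | (c | d))
6. [and_true ←] ((1 & 1) & (1 | b))  →  (((1 & 1) & (1 | b)) & 1);  E1 = ((((1 & 1) & (1 | b)) & 1) | (c | d))
7. [xor_false ←] 1  →  (1 ^ 0);  this is E2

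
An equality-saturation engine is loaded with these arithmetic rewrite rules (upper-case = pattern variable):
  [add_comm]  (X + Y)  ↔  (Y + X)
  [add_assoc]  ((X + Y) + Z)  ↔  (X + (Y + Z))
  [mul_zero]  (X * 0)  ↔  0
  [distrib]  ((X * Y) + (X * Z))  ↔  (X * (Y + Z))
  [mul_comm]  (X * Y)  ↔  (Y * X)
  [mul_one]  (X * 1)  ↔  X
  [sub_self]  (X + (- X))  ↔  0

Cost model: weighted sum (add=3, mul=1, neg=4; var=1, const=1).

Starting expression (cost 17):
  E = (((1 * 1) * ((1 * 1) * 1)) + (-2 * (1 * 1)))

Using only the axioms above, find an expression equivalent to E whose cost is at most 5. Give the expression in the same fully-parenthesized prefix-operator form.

1. [mul_one →] (1 * 1)  →  1;  E = (((1 * 1) * (1 * 1)) + (-2 * (1 * 1)))
2. [mul_one →] (1 * 1)  →  1;  E = (((1 * 1) * 1) + (-2 * (1 * 1)))
3. [mul_comm →] ((1 * 1) * 1)  →  (1 * (1 * 1));  E = ((1 * (1 * 1)) + (-2 * (1 * 1)))
4. [mul_one →] (1 * 1)  →  1;  E = ((1 * (1 * 1)) + (-2 * 1))
5. [mul_one →] (1 * 1)  →  1;  E = ((1 * 1) + (-2 * 1))
6. [mul_one →] (-2 * 1)  →  -2;  E = ((1 * 1) + -2)
7. [mul_one →] (1 * 1)  →  1;  cost 5 ≤ 5, done

(1 + -2)   [cost 5]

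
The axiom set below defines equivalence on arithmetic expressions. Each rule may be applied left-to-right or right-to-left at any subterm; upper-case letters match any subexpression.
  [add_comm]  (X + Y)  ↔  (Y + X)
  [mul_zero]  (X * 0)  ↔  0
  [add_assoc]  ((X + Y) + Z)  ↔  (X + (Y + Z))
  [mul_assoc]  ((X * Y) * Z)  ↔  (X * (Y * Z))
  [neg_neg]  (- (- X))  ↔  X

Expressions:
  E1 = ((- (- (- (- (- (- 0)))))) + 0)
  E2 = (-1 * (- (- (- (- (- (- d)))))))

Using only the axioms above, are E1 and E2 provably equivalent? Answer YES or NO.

NO

The axioms are sound identities: if E1 ↔* E2 then E1 and E2 evaluate identically under any assignment.
Under d=1: E1 evaluates to 0, E2 to -1. Distinct ⇒ no rewrite sequence connects them.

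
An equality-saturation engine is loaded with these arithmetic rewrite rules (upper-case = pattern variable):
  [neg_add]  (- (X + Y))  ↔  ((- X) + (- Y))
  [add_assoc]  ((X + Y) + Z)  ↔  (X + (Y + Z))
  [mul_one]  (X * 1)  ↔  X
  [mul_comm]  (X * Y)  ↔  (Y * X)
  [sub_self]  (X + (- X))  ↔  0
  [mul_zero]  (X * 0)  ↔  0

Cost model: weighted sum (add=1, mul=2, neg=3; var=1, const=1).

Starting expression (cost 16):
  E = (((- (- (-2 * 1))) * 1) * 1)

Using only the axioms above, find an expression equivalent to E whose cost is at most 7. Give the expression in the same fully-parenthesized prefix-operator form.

(- (- -2))   [cost 7]

step 1: mul_one (→) rewrites (((- (- (-2 * 1))) * 1) * 1) into ((- (- (-2 * 1))) * 1)
step 2: mul_one (→) rewrites (-2 * 1) into -2, now ((- (- -2)) * 1)
step 3: mul_one (→) rewrites ((- (- -2)) * 1) into (- (- -2)), reaching cost 7 (bound 7)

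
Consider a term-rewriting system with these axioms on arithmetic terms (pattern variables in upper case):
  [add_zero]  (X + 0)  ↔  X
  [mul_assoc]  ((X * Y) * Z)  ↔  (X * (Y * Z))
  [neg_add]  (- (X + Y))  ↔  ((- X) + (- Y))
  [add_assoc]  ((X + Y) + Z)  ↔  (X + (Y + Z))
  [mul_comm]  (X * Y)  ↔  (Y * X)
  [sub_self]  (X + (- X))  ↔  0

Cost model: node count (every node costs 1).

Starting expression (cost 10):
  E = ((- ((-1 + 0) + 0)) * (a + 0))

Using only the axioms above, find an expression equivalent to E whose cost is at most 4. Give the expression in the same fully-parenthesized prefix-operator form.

(a * (- -1))   [cost 4]

step 1: add_zero (→) rewrites (-1 + 0) into -1, now ((- (-1 + 0)) * (a + 0))
step 2: add_zero (→) rewrites (a + 0) into a, now ((- (-1 + 0)) * a)
step 3: mul_comm (→) rewrites ((- (-1 + 0)) * a) into (a * (- (-1 + 0)))
step 4: add_zero (→) rewrites (-1 + 0) into -1, reaching cost 4 (bound 4)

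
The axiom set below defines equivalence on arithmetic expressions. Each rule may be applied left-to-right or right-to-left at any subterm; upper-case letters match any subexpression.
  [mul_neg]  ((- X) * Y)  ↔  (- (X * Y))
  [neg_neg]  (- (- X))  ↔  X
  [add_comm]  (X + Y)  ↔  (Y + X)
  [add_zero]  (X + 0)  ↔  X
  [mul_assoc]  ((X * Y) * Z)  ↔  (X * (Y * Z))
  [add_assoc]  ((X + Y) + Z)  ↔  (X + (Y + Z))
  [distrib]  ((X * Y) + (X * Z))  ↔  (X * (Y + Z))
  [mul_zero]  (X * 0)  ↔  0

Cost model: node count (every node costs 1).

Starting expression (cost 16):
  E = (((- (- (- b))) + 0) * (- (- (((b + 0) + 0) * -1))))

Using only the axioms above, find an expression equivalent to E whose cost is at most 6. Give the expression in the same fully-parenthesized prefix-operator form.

((- b) * (b * -1))   [cost 6]

1. [add_zero →] (b + 0)  →  b;  E = (((- (- (- b))) + 0) * (- (- ((b + 0) * -1))))
2. [neg_neg →] (- (- b))  →  b;  E = (((- b) + 0) * (- (- ((b + 0) * -1))))
3. [neg_neg →] (- (- ((b + 0) * -1)))  →  ((b + 0) * -1);  E = (((- b) + 0) * ((b + 0) * -1))
4. [add_zero →] (b + 0)  →  b;  E = (((- b) + 0) * (b * -1))
5. [add_zero →] ((- b) + 0)  →  (- b);  cost 6 ≤ 6, done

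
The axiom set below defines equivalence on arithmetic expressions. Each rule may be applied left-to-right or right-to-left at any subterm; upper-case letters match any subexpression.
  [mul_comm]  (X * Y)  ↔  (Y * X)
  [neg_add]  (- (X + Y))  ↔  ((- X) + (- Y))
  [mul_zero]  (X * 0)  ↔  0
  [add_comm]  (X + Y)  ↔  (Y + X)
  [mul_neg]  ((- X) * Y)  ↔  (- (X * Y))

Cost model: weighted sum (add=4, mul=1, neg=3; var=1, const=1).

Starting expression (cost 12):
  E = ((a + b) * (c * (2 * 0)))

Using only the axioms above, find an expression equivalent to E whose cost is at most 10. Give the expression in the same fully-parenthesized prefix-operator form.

((a + b) * (c * 0))   [cost 10]

(1) (2 * 0)  =[mul_zero →]=  0    ⊢ cost 10, within 10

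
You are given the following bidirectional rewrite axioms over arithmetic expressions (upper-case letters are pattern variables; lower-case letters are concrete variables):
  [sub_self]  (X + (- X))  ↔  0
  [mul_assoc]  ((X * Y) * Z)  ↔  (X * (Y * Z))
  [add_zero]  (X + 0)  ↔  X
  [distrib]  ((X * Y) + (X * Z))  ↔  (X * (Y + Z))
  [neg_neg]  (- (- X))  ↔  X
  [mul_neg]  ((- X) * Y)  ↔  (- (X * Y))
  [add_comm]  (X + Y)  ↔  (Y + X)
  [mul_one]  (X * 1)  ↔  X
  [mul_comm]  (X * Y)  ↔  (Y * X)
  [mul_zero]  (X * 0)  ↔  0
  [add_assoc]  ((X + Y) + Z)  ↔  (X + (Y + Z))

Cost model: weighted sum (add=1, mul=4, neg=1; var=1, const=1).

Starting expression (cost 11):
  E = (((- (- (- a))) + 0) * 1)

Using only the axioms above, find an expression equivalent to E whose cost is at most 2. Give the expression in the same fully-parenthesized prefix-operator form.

(- a)   [cost 2]

step 1: add_zero (→) rewrites ((- (- (- a))) + 0) into (- (- (- a))), now ((- (- (- a))) * 1)
step 2: mul_comm (→) rewrites ((- (- (- a))) * 1) into (1 * (- (- (- a))))
step 3: neg_neg (→) rewrites (- (- a)) into a, now (1 * (- a))
step 4: mul_comm (→) rewrites (1 * (- a)) into ((- a) * 1)
step 5: mul_one (→) rewrites ((- a) * 1) into (- a), reaching cost 2 (bound 2)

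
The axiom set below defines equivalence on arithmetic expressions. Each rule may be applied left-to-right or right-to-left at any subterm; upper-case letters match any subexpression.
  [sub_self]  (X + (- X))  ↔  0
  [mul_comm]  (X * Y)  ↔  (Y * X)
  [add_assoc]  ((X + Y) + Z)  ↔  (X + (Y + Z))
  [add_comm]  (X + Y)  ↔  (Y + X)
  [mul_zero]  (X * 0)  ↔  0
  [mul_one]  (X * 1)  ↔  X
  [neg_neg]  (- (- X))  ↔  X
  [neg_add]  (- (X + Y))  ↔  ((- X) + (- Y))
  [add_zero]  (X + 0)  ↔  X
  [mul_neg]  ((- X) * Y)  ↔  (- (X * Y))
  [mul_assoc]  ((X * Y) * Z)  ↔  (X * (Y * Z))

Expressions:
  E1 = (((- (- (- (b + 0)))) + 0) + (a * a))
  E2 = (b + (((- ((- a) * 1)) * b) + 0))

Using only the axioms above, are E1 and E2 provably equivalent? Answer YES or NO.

Every axiom is a valid identity, so a rewrite proof would force E1 and E2 to agree under every assignment.
At a=0, b=1: E1 = -1 but E2 = 1; they differ, so no derivation exists.

NO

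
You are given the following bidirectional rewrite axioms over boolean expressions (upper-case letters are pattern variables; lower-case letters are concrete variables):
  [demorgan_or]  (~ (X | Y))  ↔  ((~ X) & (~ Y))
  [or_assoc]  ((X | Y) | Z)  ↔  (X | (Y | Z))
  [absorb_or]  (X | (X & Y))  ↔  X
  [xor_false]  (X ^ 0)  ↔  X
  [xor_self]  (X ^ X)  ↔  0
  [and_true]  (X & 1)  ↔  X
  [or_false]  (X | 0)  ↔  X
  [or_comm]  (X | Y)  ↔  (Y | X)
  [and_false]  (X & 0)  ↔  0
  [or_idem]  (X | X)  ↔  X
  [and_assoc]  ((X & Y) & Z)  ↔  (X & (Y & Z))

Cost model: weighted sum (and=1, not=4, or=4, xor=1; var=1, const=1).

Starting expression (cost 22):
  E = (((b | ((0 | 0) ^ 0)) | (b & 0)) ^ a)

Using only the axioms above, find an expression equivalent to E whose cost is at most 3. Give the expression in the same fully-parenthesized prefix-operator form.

1. [or_idem →] (0 | 0)  →  0;  E = (((b | (0 ^ 0)) | (b & 0)) ^ a)
2. [xor_false →] (0 ^ 0)  →  0;  E = (((b | 0) | (b & 0)) ^ a)
3. [or_false →] (b | 0)  →  b;  E = ((b | (b & 0)) ^ a)
4. [absorb_or →] (b | (b & 0))  →  b;  cost 3 ≤ 3, done

(b ^ a)   [cost 3]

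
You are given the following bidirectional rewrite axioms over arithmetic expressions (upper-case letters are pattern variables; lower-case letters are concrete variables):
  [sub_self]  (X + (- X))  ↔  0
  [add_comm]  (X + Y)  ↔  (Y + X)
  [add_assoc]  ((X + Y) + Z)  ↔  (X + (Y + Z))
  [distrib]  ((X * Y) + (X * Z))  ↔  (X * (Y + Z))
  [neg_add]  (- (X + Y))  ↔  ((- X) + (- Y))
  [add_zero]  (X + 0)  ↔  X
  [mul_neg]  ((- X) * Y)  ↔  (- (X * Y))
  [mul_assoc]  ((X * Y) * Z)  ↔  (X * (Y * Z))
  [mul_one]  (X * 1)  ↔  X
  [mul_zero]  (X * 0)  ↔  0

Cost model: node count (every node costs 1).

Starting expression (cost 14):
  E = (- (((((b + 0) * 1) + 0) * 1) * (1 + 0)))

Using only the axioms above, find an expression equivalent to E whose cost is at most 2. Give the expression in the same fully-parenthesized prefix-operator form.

(- b)   [cost 2]

1. [add_zero →] (b + 0)  →  b;  E = (- ((((b * 1) + 0) * 1) * (1 + 0)))
2. [mul_one →] (((b * 1) + 0) * 1)  →  ((b * 1) + 0);  E = (- (((b * 1) + 0) * (1 + 0)))
3. [mul_one →] (b * 1)  →  b;  E = (- ((b + 0) * (1 + 0)))
4. [add_zero →] (b + 0)  →  b;  E = (- (b * (1 + 0)))
5. [add_zero →] (1 + 0)  →  1;  E = (- (b * 1))
6. [mul_one →] (b * 1)  →  b;  cost 2 ≤ 2, done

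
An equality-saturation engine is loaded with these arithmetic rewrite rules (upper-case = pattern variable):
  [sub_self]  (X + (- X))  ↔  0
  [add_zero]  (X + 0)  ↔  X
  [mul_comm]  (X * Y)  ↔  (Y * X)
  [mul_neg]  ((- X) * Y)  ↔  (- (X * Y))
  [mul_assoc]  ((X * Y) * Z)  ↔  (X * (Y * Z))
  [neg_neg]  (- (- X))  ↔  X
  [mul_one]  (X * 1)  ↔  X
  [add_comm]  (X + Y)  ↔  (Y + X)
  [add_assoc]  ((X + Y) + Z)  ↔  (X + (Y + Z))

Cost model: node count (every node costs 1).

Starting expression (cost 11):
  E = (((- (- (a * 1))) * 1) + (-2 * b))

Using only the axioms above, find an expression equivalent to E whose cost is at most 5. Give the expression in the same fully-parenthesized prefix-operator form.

(a + (-2 * b))   [cost 5]

(1) ((- (- (a * 1))) * 1)  =[mul_one →]=  (- (- (a * 1)))    ⊢ ((- (- (a * 1))) + (-2 * b))
(2) (a * 1)  =[mul_one →]=  a    ⊢ ((- (- a)) + (-2 * b))
(3) (- (- a))  =[neg_neg →]=  a    ⊢ cost 5, within 5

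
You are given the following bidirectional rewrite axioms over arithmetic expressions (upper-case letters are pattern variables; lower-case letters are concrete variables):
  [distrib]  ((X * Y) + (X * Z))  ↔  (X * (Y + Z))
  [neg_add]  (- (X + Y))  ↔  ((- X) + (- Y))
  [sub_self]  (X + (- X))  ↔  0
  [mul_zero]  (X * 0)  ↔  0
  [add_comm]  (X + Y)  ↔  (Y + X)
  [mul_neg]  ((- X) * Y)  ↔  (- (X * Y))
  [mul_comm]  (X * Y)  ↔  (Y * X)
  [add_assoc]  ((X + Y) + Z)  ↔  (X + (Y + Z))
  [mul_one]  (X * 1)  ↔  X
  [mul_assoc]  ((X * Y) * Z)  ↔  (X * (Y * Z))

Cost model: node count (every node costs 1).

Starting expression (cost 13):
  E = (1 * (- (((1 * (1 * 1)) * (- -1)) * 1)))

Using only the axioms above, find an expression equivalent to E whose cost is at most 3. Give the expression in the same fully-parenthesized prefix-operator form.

(- (- -1))   [cost 3]

(1) (1 * 1)  =[mul_one →]=  1    ⊢ (1 * (- (((1 * 1) * (- -1)) * 1)))
(2) ((1 * 1) * (- -1))  =[mul_comm →]=  ((- -1) * (1 * 1))    ⊢ (1 * (- (((- -1) * (1 * 1)) * 1)))
(3) (((- -1) * (1 * 1)) * 1)  =[mul_one →]=  ((- -1) * (1 * 1))    ⊢ (1 * (- ((- -1) * (1 * 1))))
(4) ((- -1) * (1 * 1))  =[mul_neg →]=  (- (-1 * (1 * 1)))    ⊢ (1 * (- (- (-1 * (1 * 1)))))
(5) (1 * 1)  =[mul_one →]=  1    ⊢ (1 * (- (- (-1 * 1))))
(6) (1 * (- (- (-1 * 1))))  =[mul_comm →]=  ((- (- (-1 * 1))) * 1)
(7) (-1 * 1)  =[mul_one →]=  -1    ⊢ ((- (- -1)) * 1)
(8) ((- (- -1)) * 1)  =[mul_neg →]=  (- ((- -1) * 1))
(9) ((- -1) * 1)  =[mul_one →]=  (- -1)    ⊢ cost 3, within 3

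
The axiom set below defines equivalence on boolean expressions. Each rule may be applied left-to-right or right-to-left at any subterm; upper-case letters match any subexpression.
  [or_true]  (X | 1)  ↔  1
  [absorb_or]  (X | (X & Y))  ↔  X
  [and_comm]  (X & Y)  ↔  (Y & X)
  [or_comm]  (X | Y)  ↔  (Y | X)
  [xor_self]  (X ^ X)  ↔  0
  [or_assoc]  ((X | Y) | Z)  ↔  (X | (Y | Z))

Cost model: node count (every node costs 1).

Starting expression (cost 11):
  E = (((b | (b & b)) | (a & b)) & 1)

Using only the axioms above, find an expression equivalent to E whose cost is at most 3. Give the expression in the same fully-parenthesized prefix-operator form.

(b & 1)   [cost 3]

(1) (b | (b & b))  =[absorb_or →]=  b    ⊢ ((b | (a & b)) & 1)
(2) (a & b)  =[and_comm →]=  (b & a)    ⊢ ((b | (b & a)) & 1)
(3) (b | (b & a))  =[absorb_or →]=  b    ⊢ cost 3, within 3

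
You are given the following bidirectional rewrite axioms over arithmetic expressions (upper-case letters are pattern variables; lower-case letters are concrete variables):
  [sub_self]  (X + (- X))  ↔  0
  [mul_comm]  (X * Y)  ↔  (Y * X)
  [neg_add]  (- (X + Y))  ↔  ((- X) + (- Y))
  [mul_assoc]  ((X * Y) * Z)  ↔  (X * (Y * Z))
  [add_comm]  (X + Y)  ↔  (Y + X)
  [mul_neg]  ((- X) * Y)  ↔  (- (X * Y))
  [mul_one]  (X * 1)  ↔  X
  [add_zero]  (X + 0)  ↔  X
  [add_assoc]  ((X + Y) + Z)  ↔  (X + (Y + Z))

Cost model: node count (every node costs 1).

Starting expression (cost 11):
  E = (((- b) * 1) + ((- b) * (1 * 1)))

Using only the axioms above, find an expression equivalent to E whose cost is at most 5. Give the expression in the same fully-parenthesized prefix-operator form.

1. [mul_one →] (1 * 1)  →  1;  E = (((- b) * 1) + ((- b) * 1))
2. [mul_one →] ((- b) * 1)  →  (- b);  E = ((- b) + ((- b) * 1))
3. [mul_one →] ((- b) * 1)  →  (- b);  cost 5 ≤ 5, done

((- b) + (- b))   [cost 5]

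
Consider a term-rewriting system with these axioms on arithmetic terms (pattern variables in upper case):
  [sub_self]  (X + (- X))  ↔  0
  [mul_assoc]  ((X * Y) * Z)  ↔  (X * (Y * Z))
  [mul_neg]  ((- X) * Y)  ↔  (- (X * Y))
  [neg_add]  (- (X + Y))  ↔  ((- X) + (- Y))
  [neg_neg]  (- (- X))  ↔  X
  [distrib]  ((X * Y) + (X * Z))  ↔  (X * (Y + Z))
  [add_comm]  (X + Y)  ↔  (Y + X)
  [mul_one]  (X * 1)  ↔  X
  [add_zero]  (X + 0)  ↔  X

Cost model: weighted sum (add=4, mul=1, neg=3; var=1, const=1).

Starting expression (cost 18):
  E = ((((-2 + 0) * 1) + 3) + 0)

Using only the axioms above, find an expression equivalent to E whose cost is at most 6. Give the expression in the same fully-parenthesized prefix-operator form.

(-2 + 3)   [cost 6]

(1) (-2 + 0)  =[add_zero →]=  -2    ⊢ (((-2 * 1) + 3) + 0)
(2) (((-2 * 1) + 3) + 0)  =[add_zero →]=  ((-2 * 1) + 3)
(3) (-2 * 1)  =[mul_one →]=  -2    ⊢ cost 6, within 6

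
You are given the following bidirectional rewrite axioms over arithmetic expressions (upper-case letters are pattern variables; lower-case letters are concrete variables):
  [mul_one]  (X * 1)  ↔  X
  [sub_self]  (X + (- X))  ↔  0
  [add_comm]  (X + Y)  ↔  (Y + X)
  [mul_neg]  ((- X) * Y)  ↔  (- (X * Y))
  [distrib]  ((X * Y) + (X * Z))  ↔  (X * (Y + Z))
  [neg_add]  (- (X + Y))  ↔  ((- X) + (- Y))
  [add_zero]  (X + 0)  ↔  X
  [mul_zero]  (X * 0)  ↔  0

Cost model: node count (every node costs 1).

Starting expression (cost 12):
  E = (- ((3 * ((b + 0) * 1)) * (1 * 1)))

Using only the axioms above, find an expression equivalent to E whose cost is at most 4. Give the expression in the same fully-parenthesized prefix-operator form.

1. [mul_one →] ((b + 0) * 1)  →  (b + 0);  E = (- ((3 * (b + 0)) * (1 * 1)))
2. [add_zero →] (b + 0)  →  b;  E = (- ((3 * b) * (1 * 1)))
3. [mul_one →] (1 * 1)  →  1;  E = (- ((3 * b) * 1))
4. [mul_one →] ((3 * b) * 1)  →  (3 * b);  cost 4 ≤ 4, done

(- (3 * b))   [cost 4]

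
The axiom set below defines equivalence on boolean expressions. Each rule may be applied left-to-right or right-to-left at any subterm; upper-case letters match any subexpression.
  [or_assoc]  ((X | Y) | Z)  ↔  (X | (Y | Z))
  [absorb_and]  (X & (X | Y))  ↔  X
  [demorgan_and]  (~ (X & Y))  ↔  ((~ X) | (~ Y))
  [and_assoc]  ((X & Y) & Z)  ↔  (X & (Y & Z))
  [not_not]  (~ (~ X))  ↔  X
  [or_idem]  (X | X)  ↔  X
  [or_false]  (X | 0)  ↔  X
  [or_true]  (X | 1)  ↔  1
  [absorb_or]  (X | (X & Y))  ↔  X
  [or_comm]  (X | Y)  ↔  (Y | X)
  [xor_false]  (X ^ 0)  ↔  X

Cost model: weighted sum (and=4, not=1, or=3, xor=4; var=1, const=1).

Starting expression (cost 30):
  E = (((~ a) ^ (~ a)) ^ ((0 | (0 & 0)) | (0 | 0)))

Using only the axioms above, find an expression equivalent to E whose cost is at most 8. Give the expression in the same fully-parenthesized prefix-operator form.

step 1: absorb_or (→) rewrites (0 | (0 & 0)) into 0, now (((~ a) ^ (~ a)) ^ (0 | (0 | 0)))
step 2: or_idem (→) rewrites (0 | 0) into 0, now (((~ a) ^ (~ a)) ^ (0 | 0))
step 3: or_idem (→) rewrites (0 | 0) into 0, now (((~ a) ^ (~ a)) ^ 0)
step 4: xor_false (→) rewrites (((~ a) ^ (~ a)) ^ 0) into ((~ a) ^ (~ a)), reaching cost 8 (bound 8)

((~ a) ^ (~ a))   [cost 8]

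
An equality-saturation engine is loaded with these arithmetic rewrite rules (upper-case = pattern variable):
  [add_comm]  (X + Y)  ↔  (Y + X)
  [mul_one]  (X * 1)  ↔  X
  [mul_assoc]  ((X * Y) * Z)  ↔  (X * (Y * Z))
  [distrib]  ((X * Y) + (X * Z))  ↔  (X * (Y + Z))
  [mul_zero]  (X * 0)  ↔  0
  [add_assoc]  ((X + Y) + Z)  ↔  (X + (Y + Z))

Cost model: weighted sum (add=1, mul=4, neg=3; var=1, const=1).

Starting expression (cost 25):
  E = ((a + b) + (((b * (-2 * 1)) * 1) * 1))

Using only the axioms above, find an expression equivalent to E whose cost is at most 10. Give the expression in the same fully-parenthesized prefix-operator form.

step 1: mul_one (→) rewrites (-2 * 1) into -2, now ((a + b) + (((b * -2) * 1) * 1))
step 2: mul_one (→) rewrites ((b * -2) * 1) into (b * -2), now ((a + b) + ((b * -2) * 1))
step 3: mul_one (→) rewrites ((b * -2) * 1) into (b * -2), reaching cost 10 (bound 10)

((a + b) + (b * -2))   [cost 10]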